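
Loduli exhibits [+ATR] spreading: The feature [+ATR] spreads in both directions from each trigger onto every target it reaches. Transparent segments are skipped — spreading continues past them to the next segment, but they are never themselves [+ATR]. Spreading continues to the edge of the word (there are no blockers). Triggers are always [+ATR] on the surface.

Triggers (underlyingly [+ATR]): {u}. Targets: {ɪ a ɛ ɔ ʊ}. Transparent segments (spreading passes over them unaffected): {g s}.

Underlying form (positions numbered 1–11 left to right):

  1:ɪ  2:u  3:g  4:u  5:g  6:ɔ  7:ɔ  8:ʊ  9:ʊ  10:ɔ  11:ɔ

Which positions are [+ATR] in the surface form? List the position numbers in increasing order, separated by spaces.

From /u/ at 2 rightward: 3 /g/ transparent; 4 /u/ is itself a trigger — this domain ends here.
From /u/ at 2 leftward: 1 /ɪ/ → [+ATR]; word edge.
From /u/ at 4 rightward: 5 /g/ transparent; 6 /ɔ/ → [+ATR]; 7 /ɔ/ → [+ATR]; 8 /ʊ/ → [+ATR]; 9 /ʊ/ → [+ATR]; 10 /ɔ/ → [+ATR]; 11 /ɔ/ → [+ATR]; word edge.
From /u/ at 4 leftward: 3 /g/ transparent; 2 /u/ is itself a trigger — this domain ends here.

1 2 4 6 7 8 9 10 11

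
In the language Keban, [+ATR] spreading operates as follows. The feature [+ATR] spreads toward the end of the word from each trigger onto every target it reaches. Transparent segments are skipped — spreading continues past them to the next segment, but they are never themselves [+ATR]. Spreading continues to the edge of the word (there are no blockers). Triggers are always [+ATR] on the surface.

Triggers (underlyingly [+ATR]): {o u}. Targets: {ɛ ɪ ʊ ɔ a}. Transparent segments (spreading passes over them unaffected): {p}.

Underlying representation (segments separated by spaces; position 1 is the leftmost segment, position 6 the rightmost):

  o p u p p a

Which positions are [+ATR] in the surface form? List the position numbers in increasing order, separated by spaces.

1 3 6

From /o/ at 1 rightward: 2 /p/ transparent; 3 /u/ is itself a trigger — this domain ends here.
From /u/ at 3 rightward: 4 /p/ transparent; 5 /p/ transparent; 6 /a/ → [+ATR]; word edge.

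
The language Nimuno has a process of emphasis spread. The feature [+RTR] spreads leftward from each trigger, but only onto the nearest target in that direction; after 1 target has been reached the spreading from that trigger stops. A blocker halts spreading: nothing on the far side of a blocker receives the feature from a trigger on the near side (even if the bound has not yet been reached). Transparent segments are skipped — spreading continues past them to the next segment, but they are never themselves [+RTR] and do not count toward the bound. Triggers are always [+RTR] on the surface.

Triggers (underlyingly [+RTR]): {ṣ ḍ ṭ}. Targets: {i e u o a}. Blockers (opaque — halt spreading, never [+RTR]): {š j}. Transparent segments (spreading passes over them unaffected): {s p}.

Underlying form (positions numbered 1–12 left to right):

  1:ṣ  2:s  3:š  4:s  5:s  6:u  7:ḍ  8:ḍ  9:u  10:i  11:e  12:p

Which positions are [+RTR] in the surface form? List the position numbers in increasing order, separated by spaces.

From /ṣ/ at 1 leftward: word edge.
From /ḍ/ at 7 leftward: 6 /u/ → [+RTR]; bound reached.
From /ḍ/ at 8 leftward: 7 /ḍ/ is itself a trigger — this domain ends here.
Targets with no active source: positions 9 10 11 stay [-emphatic].

1 6 7 8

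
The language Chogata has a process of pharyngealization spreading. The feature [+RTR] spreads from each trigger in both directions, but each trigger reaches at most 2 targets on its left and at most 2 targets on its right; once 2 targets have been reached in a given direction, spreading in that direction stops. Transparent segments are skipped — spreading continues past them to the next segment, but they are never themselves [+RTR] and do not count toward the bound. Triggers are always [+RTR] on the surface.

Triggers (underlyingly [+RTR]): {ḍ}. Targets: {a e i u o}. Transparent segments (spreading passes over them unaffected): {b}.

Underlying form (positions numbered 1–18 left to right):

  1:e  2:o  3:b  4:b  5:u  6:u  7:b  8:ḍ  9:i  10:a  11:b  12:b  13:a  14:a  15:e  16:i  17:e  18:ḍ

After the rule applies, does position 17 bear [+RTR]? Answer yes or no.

From /ḍ/ at 8 rightward: 9 /i/ → [+RTR]; 10 /a/ → [+RTR]; bound reached.
From /ḍ/ at 8 leftward: 7 /b/ transparent; 6 /u/ → [+RTR]; 5 /u/ → [+RTR]; bound reached.
From /ḍ/ at 18 rightward: word edge.
From /ḍ/ at 18 leftward: 17 /e/ → [+RTR]; 16 /i/ → [+RTR]; bound reached.
Targets with no active source: positions 1 2 13 14 15 stay [-emphatic].
[+RTR] positions on the surface: 5 6 8 9 10 16 17 18.

yes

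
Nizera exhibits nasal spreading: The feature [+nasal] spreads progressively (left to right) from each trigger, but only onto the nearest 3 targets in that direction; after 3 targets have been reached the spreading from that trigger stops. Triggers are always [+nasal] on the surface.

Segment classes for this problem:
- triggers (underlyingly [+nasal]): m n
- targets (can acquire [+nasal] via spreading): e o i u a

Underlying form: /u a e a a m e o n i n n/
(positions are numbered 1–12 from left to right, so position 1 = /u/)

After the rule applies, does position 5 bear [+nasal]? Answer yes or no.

From /m/ at 6 rightward: 7 /e/ → [+nasal]; 8 /o/ → [+nasal]; 9 /n/ is itself a trigger — this domain ends here.
From /n/ at 9 rightward: 10 /i/ → [+nasal]; 11 /n/ is itself a trigger — this domain ends here.
From /n/ at 11 rightward: 12 /n/ is itself a trigger — this domain ends here.
From /n/ at 12 rightward: word edge.
Targets with no active source: positions 1 2 3 4 5 stay [-nasal].
[+nasal] positions on the surface: 6 7 8 9 10 11 12.

no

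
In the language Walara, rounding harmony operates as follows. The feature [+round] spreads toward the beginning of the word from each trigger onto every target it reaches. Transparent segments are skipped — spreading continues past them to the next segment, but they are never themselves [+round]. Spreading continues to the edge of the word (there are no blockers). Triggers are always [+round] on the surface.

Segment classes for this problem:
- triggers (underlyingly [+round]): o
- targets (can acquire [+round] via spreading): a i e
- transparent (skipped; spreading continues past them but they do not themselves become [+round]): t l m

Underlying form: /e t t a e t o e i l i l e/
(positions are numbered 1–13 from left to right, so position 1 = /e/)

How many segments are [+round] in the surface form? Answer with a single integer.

4

From /o/ at 7 leftward: 6 /t/ transparent; 5 /e/ → [+round]; 4 /a/ → [+round]; 3 /t/ transparent; 2 /t/ transparent; 1 /e/ → [+round]; word edge.
Targets with no active source: positions 8 9 11 13 stay [-round].
[+round] positions on the surface: 1 4 5 7.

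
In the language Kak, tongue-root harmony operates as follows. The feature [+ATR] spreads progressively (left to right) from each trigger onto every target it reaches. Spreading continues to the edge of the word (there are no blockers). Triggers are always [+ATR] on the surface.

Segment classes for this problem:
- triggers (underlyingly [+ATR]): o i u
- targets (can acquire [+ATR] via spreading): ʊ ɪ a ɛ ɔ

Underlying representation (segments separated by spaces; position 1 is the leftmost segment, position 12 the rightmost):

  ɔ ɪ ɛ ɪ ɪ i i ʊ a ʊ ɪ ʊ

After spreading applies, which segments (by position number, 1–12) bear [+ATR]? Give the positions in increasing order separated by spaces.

From /i/ at 6 rightward: 7 /i/ is itself a trigger — this domain ends here.
From /i/ at 7 rightward: 8 /ʊ/ → [+ATR]; 9 /a/ → [+ATR]; 10 /ʊ/ → [+ATR]; 11 /ɪ/ → [+ATR]; 12 /ʊ/ → [+ATR]; word edge.
Targets with no active source: positions 1 2 3 4 5 stay [-ATR].

6 7 8 9 10 11 12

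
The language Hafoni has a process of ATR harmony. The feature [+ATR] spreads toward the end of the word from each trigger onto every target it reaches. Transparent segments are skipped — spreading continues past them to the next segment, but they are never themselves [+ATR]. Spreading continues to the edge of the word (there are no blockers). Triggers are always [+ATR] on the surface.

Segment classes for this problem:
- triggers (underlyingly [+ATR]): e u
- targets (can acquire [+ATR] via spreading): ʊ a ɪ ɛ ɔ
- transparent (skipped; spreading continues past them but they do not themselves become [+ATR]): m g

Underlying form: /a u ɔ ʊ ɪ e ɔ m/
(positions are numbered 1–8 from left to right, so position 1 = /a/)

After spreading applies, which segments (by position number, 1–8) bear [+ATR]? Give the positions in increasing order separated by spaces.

2 3 4 5 6 7

From /u/ at 2 rightward: 3 /ɔ/ → [+ATR]; 4 /ʊ/ → [+ATR]; 5 /ɪ/ → [+ATR]; 6 /e/ is itself a trigger — this domain ends here.
From /e/ at 6 rightward: 7 /ɔ/ → [+ATR]; 8 /m/ transparent; word edge.
Target with no active source: position 1 stays [-ATR].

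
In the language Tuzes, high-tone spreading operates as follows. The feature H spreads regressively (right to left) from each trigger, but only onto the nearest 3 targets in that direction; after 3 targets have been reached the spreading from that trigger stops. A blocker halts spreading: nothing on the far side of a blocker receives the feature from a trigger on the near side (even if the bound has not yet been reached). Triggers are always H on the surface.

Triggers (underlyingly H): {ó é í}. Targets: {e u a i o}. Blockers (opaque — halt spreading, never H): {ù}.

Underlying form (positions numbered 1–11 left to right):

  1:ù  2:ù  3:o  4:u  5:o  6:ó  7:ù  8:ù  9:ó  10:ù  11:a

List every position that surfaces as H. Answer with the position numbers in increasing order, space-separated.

From /ó/ at 6 leftward: 5 /o/ → H; 4 /u/ → H; 3 /o/ → H; bound reached.
From /ó/ at 9 leftward: 8 /ù/ blocks.
Target with no active source: position 11 stays [-high tone].

3 4 5 6 9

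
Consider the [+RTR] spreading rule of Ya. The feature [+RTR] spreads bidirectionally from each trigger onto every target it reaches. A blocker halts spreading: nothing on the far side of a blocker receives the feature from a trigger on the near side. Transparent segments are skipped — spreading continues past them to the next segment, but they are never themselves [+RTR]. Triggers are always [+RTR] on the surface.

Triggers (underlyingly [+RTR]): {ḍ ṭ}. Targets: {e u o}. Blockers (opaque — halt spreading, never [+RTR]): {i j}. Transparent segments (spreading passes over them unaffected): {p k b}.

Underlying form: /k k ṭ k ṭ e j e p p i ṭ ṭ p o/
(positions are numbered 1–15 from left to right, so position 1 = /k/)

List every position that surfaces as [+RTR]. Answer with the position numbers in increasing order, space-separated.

From /ṭ/ at 3 rightward: 4 /k/ transparent; 5 /ṭ/ is itself a trigger — this domain ends here.
From /ṭ/ at 3 leftward: 2 /k/ transparent; 1 /k/ transparent; word edge.
From /ṭ/ at 5 rightward: 6 /e/ → [+RTR]; 7 /j/ blocks.
From /ṭ/ at 5 leftward: 4 /k/ transparent; 3 /ṭ/ is itself a trigger — this domain ends here.
From /ṭ/ at 12 rightward: 13 /ṭ/ is itself a trigger — this domain ends here.
From /ṭ/ at 12 leftward: 11 /i/ blocks.
From /ṭ/ at 13 rightward: 14 /p/ transparent; 15 /o/ → [+RTR]; word edge.
From /ṭ/ at 13 leftward: 12 /ṭ/ is itself a trigger — this domain ends here.
Target with no active source: position 8 stays [-emphatic].

3 5 6 12 13 15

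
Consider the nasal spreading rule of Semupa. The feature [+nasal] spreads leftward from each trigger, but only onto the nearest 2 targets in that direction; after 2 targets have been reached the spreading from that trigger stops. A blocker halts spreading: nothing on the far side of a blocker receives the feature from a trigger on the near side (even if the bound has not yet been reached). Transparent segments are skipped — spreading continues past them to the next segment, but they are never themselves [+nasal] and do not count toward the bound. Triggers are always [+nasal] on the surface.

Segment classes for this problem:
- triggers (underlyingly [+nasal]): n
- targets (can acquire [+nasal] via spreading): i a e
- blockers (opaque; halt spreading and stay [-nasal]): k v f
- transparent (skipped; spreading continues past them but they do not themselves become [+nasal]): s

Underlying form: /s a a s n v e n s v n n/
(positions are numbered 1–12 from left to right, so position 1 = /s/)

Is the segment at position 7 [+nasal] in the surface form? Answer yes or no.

From /n/ at 5 leftward: 4 /s/ transparent; 3 /a/ → [+nasal]; 2 /a/ → [+nasal]; bound reached.
From /n/ at 8 leftward: 7 /e/ → [+nasal]; 6 /v/ blocks.
From /n/ at 11 leftward: 10 /v/ blocks.
From /n/ at 12 leftward: 11 /n/ is itself a trigger — this domain ends here.
[+nasal] positions on the surface: 2 3 5 7 8 11 12.

yes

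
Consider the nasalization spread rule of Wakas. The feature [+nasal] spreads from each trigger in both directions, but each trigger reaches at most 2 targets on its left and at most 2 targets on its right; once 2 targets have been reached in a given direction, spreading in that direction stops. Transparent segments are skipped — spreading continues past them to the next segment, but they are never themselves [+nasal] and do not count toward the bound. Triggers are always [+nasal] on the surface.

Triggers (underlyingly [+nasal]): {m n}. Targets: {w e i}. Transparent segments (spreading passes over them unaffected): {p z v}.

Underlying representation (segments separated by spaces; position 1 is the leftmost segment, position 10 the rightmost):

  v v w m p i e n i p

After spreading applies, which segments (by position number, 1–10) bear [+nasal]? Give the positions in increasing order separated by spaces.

3 4 6 7 8 9

From /m/ at 4 rightward: 5 /p/ transparent; 6 /i/ → [+nasal]; 7 /e/ → [+nasal]; bound reached.
From /m/ at 4 leftward: 3 /w/ → [+nasal]; 2 /v/ transparent; 1 /v/ transparent; word edge.
From /n/ at 8 rightward: 9 /i/ → [+nasal]; 10 /p/ transparent; word edge.
From /n/ at 8 leftward: 7 /e/ → [+nasal]; 6 /i/ → [+nasal]; bound reached.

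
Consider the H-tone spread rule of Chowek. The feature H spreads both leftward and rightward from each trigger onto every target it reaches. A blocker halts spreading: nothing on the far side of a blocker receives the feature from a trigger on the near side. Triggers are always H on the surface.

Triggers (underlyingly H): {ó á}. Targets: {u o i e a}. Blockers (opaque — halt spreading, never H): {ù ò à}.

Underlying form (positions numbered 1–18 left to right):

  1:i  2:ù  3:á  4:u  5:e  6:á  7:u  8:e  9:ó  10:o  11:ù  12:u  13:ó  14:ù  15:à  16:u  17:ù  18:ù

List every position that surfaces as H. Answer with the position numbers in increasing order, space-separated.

3 4 5 6 7 8 9 10 12 13

From /á/ at 3 rightward: 4 /u/ → H; 5 /e/ → H; 6 /á/ is itself a trigger — this domain ends here.
From /á/ at 3 leftward: 2 /ù/ blocks.
From /á/ at 6 rightward: 7 /u/ → H; 8 /e/ → H; 9 /ó/ is itself a trigger — this domain ends here.
From /á/ at 6 leftward: 5 /e/ → H; 4 /u/ → H; 3 /á/ is itself a trigger — this domain ends here.
From /ó/ at 9 rightward: 10 /o/ → H; 11 /ù/ blocks.
From /ó/ at 9 leftward: 8 /e/ → H; 7 /u/ → H; 6 /á/ is itself a trigger — this domain ends here.
From /ó/ at 13 rightward: 14 /ù/ blocks.
From /ó/ at 13 leftward: 12 /u/ → H; 11 /ù/ blocks.
Targets with no active source: positions 1 16 stay [-high tone].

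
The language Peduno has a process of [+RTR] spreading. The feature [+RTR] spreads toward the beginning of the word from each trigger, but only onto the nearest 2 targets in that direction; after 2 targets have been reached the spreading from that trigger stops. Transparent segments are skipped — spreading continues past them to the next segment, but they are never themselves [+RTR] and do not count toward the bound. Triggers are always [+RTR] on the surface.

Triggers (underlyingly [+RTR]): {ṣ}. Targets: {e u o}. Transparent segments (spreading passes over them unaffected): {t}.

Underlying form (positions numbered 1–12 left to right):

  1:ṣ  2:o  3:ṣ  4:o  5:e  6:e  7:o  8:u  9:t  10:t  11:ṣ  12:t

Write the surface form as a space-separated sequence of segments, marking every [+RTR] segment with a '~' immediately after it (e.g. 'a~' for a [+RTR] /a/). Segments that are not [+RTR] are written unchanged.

ṣ~ o~ ṣ~ o e e o~ u~ t t ṣ~ t

From /ṣ/ at 1 leftward: word edge.
From /ṣ/ at 3 leftward: 2 /o/ → [+RTR]; 1 /ṣ/ is itself a trigger — this domain ends here.
From /ṣ/ at 11 leftward: 10 /t/ transparent; 9 /t/ transparent; 8 /u/ → [+RTR]; 7 /o/ → [+RTR]; bound reached.
Targets with no active source: positions 4 5 6 stay [-emphatic].
[+RTR] positions on the surface: 1 2 3 7 8 11.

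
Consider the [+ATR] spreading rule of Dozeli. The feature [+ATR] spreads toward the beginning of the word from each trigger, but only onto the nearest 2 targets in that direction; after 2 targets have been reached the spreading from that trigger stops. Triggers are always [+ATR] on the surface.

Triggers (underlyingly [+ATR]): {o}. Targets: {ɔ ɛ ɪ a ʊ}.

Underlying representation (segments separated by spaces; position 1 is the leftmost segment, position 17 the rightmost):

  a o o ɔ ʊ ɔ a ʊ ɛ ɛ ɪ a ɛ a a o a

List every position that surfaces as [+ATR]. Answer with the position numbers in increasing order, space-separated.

From /o/ at 2 leftward: 1 /a/ → [+ATR]; word edge.
From /o/ at 3 leftward: 2 /o/ is itself a trigger — this domain ends here.
From /o/ at 16 leftward: 15 /a/ → [+ATR]; 14 /a/ → [+ATR]; bound reached.
Targets with no active source: positions 4 5 6 7 8 9 10 11 12 13 17 stay [-ATR].

1 2 3 14 15 16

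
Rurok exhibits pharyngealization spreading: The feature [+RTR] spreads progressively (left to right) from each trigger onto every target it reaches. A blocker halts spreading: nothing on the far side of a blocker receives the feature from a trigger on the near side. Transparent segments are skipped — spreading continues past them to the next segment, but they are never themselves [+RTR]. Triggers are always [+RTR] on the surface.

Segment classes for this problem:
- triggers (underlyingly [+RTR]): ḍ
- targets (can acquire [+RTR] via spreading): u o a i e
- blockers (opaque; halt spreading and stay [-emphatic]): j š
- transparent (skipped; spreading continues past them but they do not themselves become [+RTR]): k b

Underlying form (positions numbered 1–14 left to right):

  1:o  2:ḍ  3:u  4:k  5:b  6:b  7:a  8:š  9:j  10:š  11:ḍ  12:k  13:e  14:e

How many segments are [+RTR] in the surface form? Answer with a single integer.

From /ḍ/ at 2 rightward: 3 /u/ → [+RTR]; 4 /k/ transparent; 5 /b/ transparent; 6 /b/ transparent; 7 /a/ → [+RTR]; 8 /š/ blocks.
From /ḍ/ at 11 rightward: 12 /k/ transparent; 13 /e/ → [+RTR]; 14 /e/ → [+RTR]; word edge.
Target with no active source: position 1 stays [-emphatic].
[+RTR] positions on the surface: 2 3 7 11 13 14.

6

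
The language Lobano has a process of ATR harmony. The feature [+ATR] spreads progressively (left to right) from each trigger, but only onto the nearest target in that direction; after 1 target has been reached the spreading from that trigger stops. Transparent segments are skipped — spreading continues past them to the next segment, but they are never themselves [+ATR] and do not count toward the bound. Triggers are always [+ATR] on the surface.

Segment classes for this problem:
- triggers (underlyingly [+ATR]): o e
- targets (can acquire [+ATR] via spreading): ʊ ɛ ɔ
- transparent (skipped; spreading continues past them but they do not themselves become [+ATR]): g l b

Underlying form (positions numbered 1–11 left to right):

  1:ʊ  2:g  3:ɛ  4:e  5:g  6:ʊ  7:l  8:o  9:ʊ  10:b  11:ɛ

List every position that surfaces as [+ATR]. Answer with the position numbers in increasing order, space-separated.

4 6 8 9

From /e/ at 4 rightward: 5 /g/ transparent; 6 /ʊ/ → [+ATR]; bound reached.
From /o/ at 8 rightward: 9 /ʊ/ → [+ATR]; bound reached.
Targets with no active source: positions 1 3 11 stay [-ATR].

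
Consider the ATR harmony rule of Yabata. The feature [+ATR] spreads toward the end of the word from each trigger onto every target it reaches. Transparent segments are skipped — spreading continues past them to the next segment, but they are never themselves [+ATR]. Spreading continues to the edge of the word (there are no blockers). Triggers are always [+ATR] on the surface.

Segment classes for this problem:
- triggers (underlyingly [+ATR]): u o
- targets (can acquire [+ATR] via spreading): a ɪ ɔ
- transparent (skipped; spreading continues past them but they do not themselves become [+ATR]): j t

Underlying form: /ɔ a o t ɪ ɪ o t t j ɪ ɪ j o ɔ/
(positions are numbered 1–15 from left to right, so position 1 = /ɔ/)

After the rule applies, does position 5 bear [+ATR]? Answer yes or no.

yes

From /o/ at 3 rightward: 4 /t/ transparent; 5 /ɪ/ → [+ATR]; 6 /ɪ/ → [+ATR]; 7 /o/ is itself a trigger — this domain ends here.
From /o/ at 7 rightward: 8 /t/ transparent; 9 /t/ transparent; 10 /j/ transparent; 11 /ɪ/ → [+ATR]; 12 /ɪ/ → [+ATR]; 13 /j/ transparent; 14 /o/ is itself a trigger — this domain ends here.
From /o/ at 14 rightward: 15 /ɔ/ → [+ATR]; word edge.
Targets with no active source: positions 1 2 stay [-ATR].
[+ATR] positions on the surface: 3 5 6 7 11 12 14 15.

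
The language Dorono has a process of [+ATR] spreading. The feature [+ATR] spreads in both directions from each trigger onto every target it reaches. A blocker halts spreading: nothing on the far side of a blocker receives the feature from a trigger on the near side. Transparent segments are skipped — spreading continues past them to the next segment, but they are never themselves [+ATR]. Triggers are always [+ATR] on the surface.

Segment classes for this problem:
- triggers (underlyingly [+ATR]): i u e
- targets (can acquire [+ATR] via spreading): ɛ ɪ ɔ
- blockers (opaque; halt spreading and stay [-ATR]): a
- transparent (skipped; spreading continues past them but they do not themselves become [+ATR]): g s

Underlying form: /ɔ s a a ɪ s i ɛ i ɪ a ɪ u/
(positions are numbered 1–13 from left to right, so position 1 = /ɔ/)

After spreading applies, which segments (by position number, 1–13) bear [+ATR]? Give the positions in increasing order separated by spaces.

5 7 8 9 10 12 13

From /i/ at 7 rightward: 8 /ɛ/ → [+ATR]; 9 /i/ is itself a trigger — this domain ends here.
From /i/ at 7 leftward: 6 /s/ transparent; 5 /ɪ/ → [+ATR]; 4 /a/ blocks.
From /i/ at 9 rightward: 10 /ɪ/ → [+ATR]; 11 /a/ blocks.
From /i/ at 9 leftward: 8 /ɛ/ → [+ATR]; 7 /i/ is itself a trigger — this domain ends here.
From /u/ at 13 rightward: word edge.
From /u/ at 13 leftward: 12 /ɪ/ → [+ATR]; 11 /a/ blocks.
Target with no active source: position 1 stays [-ATR].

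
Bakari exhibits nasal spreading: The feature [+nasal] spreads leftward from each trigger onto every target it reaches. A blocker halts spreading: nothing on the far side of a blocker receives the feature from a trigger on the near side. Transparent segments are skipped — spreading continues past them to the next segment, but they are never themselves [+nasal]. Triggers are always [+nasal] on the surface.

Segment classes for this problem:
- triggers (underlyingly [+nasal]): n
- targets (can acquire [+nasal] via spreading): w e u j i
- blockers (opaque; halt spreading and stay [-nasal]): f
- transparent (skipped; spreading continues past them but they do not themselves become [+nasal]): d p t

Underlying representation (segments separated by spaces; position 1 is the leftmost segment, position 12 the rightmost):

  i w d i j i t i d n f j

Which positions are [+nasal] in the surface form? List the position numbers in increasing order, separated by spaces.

From /n/ at 10 leftward: 9 /d/ transparent; 8 /i/ → [+nasal]; 7 /t/ transparent; 6 /i/ → [+nasal]; 5 /j/ → [+nasal]; 4 /i/ → [+nasal]; 3 /d/ transparent; 2 /w/ → [+nasal]; 1 /i/ → [+nasal]; word edge.
Target with no active source: position 12 stays [-nasal].

1 2 4 5 6 8 10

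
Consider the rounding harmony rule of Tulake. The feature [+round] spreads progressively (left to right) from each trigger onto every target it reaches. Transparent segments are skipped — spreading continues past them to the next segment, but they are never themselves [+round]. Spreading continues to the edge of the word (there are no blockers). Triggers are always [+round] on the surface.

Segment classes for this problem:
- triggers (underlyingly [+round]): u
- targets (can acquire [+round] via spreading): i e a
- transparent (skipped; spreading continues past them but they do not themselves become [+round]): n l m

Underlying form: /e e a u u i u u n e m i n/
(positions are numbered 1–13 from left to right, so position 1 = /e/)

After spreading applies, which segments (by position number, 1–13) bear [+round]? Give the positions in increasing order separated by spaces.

From /u/ at 4 rightward: 5 /u/ is itself a trigger — this domain ends here.
From /u/ at 5 rightward: 6 /i/ → [+round]; 7 /u/ is itself a trigger — this domain ends here.
From /u/ at 7 rightward: 8 /u/ is itself a trigger — this domain ends here.
From /u/ at 8 rightward: 9 /n/ transparent; 10 /e/ → [+round]; 11 /m/ transparent; 12 /i/ → [+round]; 13 /n/ transparent; word edge.
Targets with no active source: positions 1 2 3 stay [-round].

4 5 6 7 8 10 12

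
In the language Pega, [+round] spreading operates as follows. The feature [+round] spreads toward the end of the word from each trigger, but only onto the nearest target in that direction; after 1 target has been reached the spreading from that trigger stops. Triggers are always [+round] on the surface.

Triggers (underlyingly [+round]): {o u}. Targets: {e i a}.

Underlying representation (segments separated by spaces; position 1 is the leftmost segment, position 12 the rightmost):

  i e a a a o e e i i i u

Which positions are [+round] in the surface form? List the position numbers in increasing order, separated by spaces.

6 7 12

From /o/ at 6 rightward: 7 /e/ → [+round]; bound reached.
From /u/ at 12 rightward: word edge.
Targets with no active source: positions 1 2 3 4 5 8 9 10 11 stay [-round].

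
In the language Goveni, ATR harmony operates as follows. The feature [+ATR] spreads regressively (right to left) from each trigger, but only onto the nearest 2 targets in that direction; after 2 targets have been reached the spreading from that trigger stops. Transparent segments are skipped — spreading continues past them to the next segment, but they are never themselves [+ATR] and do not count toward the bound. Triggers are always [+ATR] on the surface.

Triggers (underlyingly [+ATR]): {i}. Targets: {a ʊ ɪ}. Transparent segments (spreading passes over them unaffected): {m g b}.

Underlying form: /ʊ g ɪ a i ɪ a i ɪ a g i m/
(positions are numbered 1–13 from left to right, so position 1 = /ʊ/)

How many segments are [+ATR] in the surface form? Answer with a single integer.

9

From /i/ at 5 leftward: 4 /a/ → [+ATR]; 3 /ɪ/ → [+ATR]; bound reached.
From /i/ at 8 leftward: 7 /a/ → [+ATR]; 6 /ɪ/ → [+ATR]; bound reached.
From /i/ at 12 leftward: 11 /g/ transparent; 10 /a/ → [+ATR]; 9 /ɪ/ → [+ATR]; bound reached.
Target with no active source: position 1 stays [-ATR].
[+ATR] positions on the surface: 3 4 5 6 7 8 9 10 12.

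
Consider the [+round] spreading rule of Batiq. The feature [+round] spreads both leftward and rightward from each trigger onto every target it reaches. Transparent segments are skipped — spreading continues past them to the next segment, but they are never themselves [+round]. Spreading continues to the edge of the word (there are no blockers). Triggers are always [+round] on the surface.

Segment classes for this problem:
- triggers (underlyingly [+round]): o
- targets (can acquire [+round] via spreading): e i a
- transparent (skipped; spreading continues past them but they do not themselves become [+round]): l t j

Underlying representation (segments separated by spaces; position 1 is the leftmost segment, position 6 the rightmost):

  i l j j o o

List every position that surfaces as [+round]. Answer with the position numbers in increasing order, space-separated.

1 5 6

From /o/ at 5 rightward: 6 /o/ is itself a trigger — this domain ends here.
From /o/ at 5 leftward: 4 /j/ transparent; 3 /j/ transparent; 2 /l/ transparent; 1 /i/ → [+round]; word edge.
From /o/ at 6 rightward: word edge.
From /o/ at 6 leftward: 5 /o/ is itself a trigger — this domain ends here.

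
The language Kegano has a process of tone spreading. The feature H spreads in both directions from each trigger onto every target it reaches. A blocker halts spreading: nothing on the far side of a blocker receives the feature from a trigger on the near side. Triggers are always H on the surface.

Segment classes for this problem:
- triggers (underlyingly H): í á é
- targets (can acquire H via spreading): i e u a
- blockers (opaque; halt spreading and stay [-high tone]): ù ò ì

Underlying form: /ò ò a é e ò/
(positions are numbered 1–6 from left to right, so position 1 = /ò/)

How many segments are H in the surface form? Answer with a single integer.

3

From /é/ at 4 rightward: 5 /e/ → H; 6 /ò/ blocks.
From /é/ at 4 leftward: 3 /a/ → H; 2 /ò/ blocks.
H positions on the surface: 3 4 5.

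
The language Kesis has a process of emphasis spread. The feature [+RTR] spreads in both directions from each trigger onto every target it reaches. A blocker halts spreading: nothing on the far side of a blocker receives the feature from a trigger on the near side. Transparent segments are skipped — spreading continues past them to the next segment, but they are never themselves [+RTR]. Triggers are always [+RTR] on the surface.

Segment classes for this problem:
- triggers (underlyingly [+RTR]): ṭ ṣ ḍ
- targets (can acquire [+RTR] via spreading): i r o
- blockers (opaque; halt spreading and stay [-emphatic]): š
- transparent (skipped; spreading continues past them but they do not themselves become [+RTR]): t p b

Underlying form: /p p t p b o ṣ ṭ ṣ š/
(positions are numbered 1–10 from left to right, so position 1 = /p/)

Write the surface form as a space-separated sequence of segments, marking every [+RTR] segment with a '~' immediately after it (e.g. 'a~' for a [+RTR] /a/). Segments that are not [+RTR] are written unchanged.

From /ṣ/ at 7 rightward: 8 /ṭ/ is itself a trigger — this domain ends here.
From /ṣ/ at 7 leftward: 6 /o/ → [+RTR]; 5 /b/ transparent; 4 /p/ transparent; 3 /t/ transparent; 2 /p/ transparent; 1 /p/ transparent; word edge.
From /ṭ/ at 8 rightward: 9 /ṣ/ is itself a trigger — this domain ends here.
From /ṭ/ at 8 leftward: 7 /ṣ/ is itself a trigger — this domain ends here.
From /ṣ/ at 9 rightward: 10 /š/ blocks.
From /ṣ/ at 9 leftward: 8 /ṭ/ is itself a trigger — this domain ends here.
[+RTR] positions on the surface: 6 7 8 9.

p p t p b o~ ṣ~ ṭ~ ṣ~ š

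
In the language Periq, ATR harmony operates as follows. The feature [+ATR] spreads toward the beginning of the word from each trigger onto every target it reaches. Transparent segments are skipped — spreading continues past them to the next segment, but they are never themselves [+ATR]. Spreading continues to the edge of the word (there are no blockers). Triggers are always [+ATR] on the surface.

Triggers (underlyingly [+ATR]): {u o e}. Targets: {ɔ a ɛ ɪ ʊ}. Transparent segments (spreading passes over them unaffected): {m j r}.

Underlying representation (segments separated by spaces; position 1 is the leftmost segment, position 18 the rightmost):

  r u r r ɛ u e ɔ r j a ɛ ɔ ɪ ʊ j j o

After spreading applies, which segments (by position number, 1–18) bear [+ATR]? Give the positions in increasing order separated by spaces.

2 5 6 7 8 11 12 13 14 15 18

From /u/ at 2 leftward: 1 /r/ transparent; word edge.
From /u/ at 6 leftward: 5 /ɛ/ → [+ATR]; 4 /r/ transparent; 3 /r/ transparent; 2 /u/ is itself a trigger — this domain ends here.
From /e/ at 7 leftward: 6 /u/ is itself a trigger — this domain ends here.
From /o/ at 18 leftward: 17 /j/ transparent; 16 /j/ transparent; 15 /ʊ/ → [+ATR]; 14 /ɪ/ → [+ATR]; 13 /ɔ/ → [+ATR]; 12 /ɛ/ → [+ATR]; 11 /a/ → [+ATR]; 10 /j/ transparent; 9 /r/ transparent; 8 /ɔ/ → [+ATR]; 7 /e/ is itself a trigger — this domain ends here.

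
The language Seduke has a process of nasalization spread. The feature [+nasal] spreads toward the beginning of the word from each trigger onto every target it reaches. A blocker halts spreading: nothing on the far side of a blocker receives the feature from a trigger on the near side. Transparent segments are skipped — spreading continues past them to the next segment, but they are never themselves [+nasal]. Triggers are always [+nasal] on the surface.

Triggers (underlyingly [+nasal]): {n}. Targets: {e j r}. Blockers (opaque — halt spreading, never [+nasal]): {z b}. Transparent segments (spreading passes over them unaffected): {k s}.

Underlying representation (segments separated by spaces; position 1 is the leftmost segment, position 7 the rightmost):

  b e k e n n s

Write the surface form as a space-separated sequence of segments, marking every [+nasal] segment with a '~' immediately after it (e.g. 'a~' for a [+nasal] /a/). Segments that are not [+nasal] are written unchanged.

From /n/ at 5 leftward: 4 /e/ → [+nasal]; 3 /k/ transparent; 2 /e/ → [+nasal]; 1 /b/ blocks.
From /n/ at 6 leftward: 5 /n/ is itself a trigger — this domain ends here.
[+nasal] positions on the surface: 2 4 5 6.

b e~ k e~ n~ n~ s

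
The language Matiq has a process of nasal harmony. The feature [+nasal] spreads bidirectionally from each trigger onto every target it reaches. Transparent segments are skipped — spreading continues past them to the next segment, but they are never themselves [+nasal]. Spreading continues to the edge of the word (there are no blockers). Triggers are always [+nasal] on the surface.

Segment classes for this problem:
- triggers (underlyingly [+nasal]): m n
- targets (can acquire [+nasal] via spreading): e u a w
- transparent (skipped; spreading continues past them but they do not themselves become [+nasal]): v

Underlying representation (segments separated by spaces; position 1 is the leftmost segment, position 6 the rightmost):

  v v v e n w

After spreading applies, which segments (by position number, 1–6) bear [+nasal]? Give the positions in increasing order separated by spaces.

4 5 6

From /n/ at 5 rightward: 6 /w/ → [+nasal]; word edge.
From /n/ at 5 leftward: 4 /e/ → [+nasal]; 3 /v/ transparent; 2 /v/ transparent; 1 /v/ transparent; word edge.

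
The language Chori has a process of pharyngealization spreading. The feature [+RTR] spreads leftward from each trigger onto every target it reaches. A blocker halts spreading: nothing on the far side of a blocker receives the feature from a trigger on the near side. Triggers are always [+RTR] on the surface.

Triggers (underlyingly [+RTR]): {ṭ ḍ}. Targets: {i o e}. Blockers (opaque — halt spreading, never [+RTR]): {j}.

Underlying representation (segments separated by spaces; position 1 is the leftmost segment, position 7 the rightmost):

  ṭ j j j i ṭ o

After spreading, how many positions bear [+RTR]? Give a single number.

From /ṭ/ at 1 leftward: word edge.
From /ṭ/ at 6 leftward: 5 /i/ → [+RTR]; 4 /j/ blocks.
Target with no active source: position 7 stays [-emphatic].
[+RTR] positions on the surface: 1 5 6.

3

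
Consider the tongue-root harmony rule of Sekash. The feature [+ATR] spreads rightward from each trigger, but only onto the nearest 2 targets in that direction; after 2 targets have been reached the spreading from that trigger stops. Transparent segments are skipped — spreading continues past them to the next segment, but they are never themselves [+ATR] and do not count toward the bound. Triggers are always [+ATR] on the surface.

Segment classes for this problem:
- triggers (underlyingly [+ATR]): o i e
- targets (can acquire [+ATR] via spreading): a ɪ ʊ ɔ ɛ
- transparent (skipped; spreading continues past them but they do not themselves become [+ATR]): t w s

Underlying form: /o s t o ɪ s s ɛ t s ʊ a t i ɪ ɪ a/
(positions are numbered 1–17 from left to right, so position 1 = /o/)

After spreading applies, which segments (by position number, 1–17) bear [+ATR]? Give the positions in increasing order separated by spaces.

From /o/ at 1 rightward: 2 /s/ transparent; 3 /t/ transparent; 4 /o/ is itself a trigger — this domain ends here.
From /o/ at 4 rightward: 5 /ɪ/ → [+ATR]; 6 /s/ transparent; 7 /s/ transparent; 8 /ɛ/ → [+ATR]; bound reached.
From /i/ at 14 rightward: 15 /ɪ/ → [+ATR]; 16 /ɪ/ → [+ATR]; bound reached.
Targets with no active source: positions 11 12 17 stay [-ATR].

1 4 5 8 14 15 16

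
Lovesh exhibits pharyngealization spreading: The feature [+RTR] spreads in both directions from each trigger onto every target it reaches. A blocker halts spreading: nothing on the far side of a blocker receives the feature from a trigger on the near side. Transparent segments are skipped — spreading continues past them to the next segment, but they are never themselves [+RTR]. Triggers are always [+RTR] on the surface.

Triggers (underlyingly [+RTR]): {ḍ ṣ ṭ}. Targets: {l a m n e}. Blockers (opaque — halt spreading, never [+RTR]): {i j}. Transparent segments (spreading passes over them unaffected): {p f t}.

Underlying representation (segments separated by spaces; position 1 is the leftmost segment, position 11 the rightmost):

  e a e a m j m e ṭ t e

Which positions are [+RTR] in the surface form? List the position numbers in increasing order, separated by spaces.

7 8 9 11

From /ṭ/ at 9 rightward: 10 /t/ transparent; 11 /e/ → [+RTR]; word edge.
From /ṭ/ at 9 leftward: 8 /e/ → [+RTR]; 7 /m/ → [+RTR]; 6 /j/ blocks.
Targets with no active source: positions 1 2 3 4 5 stay [-emphatic].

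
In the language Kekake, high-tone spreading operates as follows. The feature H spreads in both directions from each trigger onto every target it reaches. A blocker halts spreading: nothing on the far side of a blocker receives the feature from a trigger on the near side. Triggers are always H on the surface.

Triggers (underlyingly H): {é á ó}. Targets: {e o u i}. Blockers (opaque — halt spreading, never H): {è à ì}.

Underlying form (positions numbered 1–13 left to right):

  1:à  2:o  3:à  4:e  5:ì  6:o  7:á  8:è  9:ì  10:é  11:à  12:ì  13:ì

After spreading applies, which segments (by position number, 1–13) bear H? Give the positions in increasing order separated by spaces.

6 7 10

From /á/ at 7 rightward: 8 /è/ blocks.
From /á/ at 7 leftward: 6 /o/ → H; 5 /ì/ blocks.
From /é/ at 10 rightward: 11 /à/ blocks.
From /é/ at 10 leftward: 9 /ì/ blocks.
Targets with no active source: positions 2 4 stay [-high tone].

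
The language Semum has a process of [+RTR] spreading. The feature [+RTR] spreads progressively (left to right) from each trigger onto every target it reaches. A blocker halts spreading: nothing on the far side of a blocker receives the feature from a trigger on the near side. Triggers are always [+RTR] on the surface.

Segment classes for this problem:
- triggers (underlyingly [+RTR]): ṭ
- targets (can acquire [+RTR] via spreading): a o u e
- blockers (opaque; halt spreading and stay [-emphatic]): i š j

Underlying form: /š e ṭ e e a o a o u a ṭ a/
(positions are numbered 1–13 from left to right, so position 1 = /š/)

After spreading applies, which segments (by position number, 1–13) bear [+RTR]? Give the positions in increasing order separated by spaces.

3 4 5 6 7 8 9 10 11 12 13

From /ṭ/ at 3 rightward: 4 /e/ → [+RTR]; 5 /e/ → [+RTR]; 6 /a/ → [+RTR]; 7 /o/ → [+RTR]; 8 /a/ → [+RTR]; 9 /o/ → [+RTR]; 10 /u/ → [+RTR]; 11 /a/ → [+RTR]; 12 /ṭ/ is itself a trigger — this domain ends here.
From /ṭ/ at 12 rightward: 13 /a/ → [+RTR]; word edge.
Target with no active source: position 2 stays [-emphatic].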